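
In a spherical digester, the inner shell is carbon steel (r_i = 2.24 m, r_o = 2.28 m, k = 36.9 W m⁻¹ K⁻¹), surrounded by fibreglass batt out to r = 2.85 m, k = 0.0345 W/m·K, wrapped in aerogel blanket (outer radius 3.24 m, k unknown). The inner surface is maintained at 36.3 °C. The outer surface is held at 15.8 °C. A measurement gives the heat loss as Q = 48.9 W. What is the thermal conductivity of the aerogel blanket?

k = 0.0155 W/m·K

ΣR = ΔT/Q = |36.3 − 15.8|/48.9 = 0.4192 K/W
Known resistances:
  R_carbon steel = (1/2.24 − 1/2.28)/(4πk) = 0.007832/(4π·36.9) = 1.689×10^-5 K/W
  R_fibreglass batt = (1/2.28 − 1/2.85)/(4πk) = 0.08772/(4π·0.0345) = 0.2023 K/W
R_aerogel blanket = ΣR − ΣR_known = 0.4192 − 0.2023 = 0.2169 K/W
(1/r₁−1/r₂)/(4πk) = 0.2169 ⇒ k = 0.04224/(4π·0.2169) = 0.0155 W/m·K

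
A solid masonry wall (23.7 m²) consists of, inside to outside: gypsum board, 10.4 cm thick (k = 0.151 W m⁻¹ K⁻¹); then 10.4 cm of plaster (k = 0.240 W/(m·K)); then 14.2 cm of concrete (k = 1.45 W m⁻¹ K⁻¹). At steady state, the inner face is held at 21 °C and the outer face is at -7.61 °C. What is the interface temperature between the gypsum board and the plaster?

T = 4.85 °C

Series thermal resistances, inner to outer:
  R_gypsum board = L/(kA) = 0.104/(0.151·23.7) = 0.02906 K/W
  R_plaster = L/(kA) = 0.104/(0.240·23.7) = 0.01828 K/W
  R_concrete = L/(kA) = 0.142/(1.45·23.7) = 0.004132 K/W
ΣR = 0.02906 + 0.01828 + 0.004132 = 0.05147 K/W
Q = ΔT/ΣR = (21 °C − -7.61 °C)/0.05147 = 555.9 W
From the inner boundary to the gypsum board/plaster interface, ΣR_partial = 0.02906 K/W.
T_interface = T_in − Q·ΣR_partial = 21 °C − (555.9)(0.02906) = 4.85 °C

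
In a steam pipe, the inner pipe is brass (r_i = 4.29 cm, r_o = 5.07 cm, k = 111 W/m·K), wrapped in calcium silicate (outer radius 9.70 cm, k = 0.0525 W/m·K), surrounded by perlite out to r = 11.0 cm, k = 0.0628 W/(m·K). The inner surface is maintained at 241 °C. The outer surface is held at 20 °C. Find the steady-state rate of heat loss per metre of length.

Treat each layer as a resistance in series:
  R'_brass = ln(0.0507/0.0429)/(2πk) = 0.1671/(2π·111) = 2.395×10^-4 m·K/W
  R'_calcium silicate = ln(0.0970/0.0507)/(2πk) = 0.6488/(2π·0.0525) = 1.967 m·K/W
  R'_perlite = ln(0.110/0.0970)/(2πk) = 0.1258/(2π·0.0628) = 0.3187 m·K/W
ΣR = 2.395×10^-4 + 1.967 + 0.3187 = 2.286 m·K/W
Q' = ΔT/ΣR = (241 °C − 20 °C)/2.286 = 96.7 W/m

Q' = 96.7 W/m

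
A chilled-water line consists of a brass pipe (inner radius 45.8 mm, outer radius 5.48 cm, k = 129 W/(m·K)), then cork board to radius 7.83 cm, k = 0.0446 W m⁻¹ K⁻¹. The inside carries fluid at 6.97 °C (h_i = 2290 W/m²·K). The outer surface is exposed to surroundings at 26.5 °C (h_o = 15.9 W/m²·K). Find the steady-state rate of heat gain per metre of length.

Resistance network (inner→outer):
  R'_conv,in = 1/(2πr h) = 1/(2π·0.0458·2290) = 0.001517 m·K/W
  R'_brass = ln(0.0548/0.0458)/(2πk) = 0.1794/(2π·129) = 2.213×10^-4 m·K/W
  R'_cork board = ln(0.0783/0.0548)/(2πk) = 0.3569/(2π·0.0446) = 1.273 m·K/W
  R'_conv,out = 1/(2πr h) = 1/(2π·0.0783·15.9) = 0.1278 m·K/W
ΣR = 0.001517 + 2.213×10^-4 + 1.273 + 0.1278 = 1.403 m·K/W
Q' = ΔT/ΣR = (6.97 °C − 26.5 °C)/1.403 = -13.9 W/m
(Negative Q' ⇒ heat flows inward; heat gain = 13.9 W/m.)

Q' = 13.9 W/m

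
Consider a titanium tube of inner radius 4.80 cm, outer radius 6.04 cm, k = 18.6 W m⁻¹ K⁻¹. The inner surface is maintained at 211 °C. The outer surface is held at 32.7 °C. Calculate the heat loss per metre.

Q' = 90.7 kW/m

Q' = 2πk·ΔT/ln(r₂/r₁) = 2π × 18.6 × 178.3 / ln(0.0604/0.0480) = 90700 W/m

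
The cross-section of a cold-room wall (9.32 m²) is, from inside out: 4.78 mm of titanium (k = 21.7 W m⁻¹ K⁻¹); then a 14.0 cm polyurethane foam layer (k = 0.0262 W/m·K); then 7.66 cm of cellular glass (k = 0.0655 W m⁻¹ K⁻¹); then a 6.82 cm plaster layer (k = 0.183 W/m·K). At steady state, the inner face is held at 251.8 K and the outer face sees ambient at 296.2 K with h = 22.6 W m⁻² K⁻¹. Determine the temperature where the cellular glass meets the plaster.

Resistance network (inner→outer):
  R_titanium = L/(kA) = 0.00478/(21.7·9.32) = 2.363×10^-5 K/W
  R_polyurethane foam = L/(kA) = 0.140/(0.0262·9.32) = 0.5733 K/W
  R_cellular glass = L/(kA) = 0.0766/(0.0655·9.32) = 0.1255 K/W
  R_plaster = L/(kA) = 0.0682/(0.183·9.32) = 0.03999 K/W
  R_conv,out = 1/(hA) = 1/(22.6·9.32) = 0.004748 K/W
ΣR = 2.363×10^-5 + 0.5733 + 0.1255 + 0.03999 + 0.004748 = 0.7436 K/W
Q = ΔT/ΣR = (251.8 K − 296.2 K)/0.7436 = -59.71 W
From the inner boundary to the cellular glass/plaster interface, ΣR_partial = 0.6988 K/W.
T_interface = T_in − Q·ΣR_partial = 251.8 K − (-59.71)(0.6988) = 293.5 K

T = 293.5 K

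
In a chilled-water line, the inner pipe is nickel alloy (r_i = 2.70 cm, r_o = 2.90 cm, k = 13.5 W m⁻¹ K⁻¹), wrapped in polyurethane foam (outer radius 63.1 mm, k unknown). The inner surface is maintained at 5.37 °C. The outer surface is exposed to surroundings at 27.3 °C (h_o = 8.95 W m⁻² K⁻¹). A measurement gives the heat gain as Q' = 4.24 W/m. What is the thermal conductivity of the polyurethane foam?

k = 0.0253 W/m·K

ΣR = ΔT/Q' = |5.37 − 27.3|/4.24 = 5.172 m·K/W
Known resistances:
  R'_nickel alloy = ln(0.0290/0.0270)/(2πk) = 0.07146/(2π·13.5) = 8.424×10^-4 m·K/W
  R'_conv,out = 1/(2πr h) = 1/(2π·0.0631·8.95) = 0.2818 m·K/W
R_polyurethane foam = ΣR − ΣR_known = 5.172 − 0.2826 = 4.889 m·K/W
ln(r₂/r₁)/(2πk) = 4.889 ⇒ k = 0.7774/(2π·4.889) = 0.0253 W/m·K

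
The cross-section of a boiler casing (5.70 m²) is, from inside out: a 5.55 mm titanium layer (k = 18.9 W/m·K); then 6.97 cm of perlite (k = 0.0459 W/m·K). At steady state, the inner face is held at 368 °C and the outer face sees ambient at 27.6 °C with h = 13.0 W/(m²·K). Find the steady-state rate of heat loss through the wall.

Series thermal resistances, inner to outer:
  R_titanium = L/(kA) = 0.00555/(18.9·5.70) = 5.152×10^-5 K/W
  R_perlite = L/(kA) = 0.0697/(0.0459·5.70) = 0.2664 K/W
  R_conv,out = 1/(hA) = 1/(13.0·5.70) = 0.01350 K/W
ΣR = 5.152×10^-5 + 0.2664 + 0.01350 = 0.2800 K/W
Q = ΔT/ΣR = (368 °C − 27.6 °C)/0.2800 = 1220 W

Q = 1220 W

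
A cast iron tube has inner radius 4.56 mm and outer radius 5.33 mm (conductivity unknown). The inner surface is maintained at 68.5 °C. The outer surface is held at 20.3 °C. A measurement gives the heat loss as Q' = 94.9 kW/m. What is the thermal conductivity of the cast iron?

ΣR = ΔT/Q' = |68.5 − 20.3|/94900 = 5.079×10^-4 m·K/W
ln(r₂/r₁)/(2πk) = 5.079×10^-4 ⇒ k = 0.1560/(2π·5.079×10^-4) = 48.9 W/m·K

k = 48.9 W/m·K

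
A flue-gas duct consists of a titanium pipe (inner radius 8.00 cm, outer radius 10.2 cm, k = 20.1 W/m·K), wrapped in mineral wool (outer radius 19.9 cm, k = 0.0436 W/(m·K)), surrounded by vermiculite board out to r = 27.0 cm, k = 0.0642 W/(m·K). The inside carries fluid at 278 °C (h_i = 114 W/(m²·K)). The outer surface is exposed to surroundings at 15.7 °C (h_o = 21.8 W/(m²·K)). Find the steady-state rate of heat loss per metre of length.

Q' = 80.9 W/m

Treat each layer as a resistance in series:
  R'_conv,in = 1/(2πr h) = 1/(2π·0.0800·114) = 0.01745 m·K/W
  R'_titanium = ln(0.102/0.0800)/(2πk) = 0.2429/(2π·20.1) = 0.001924 m·K/W
  R'_mineral wool = ln(0.199/0.102)/(2πk) = 0.6683/(2π·0.0436) = 2.440 m·K/W
  R'_vermiculite board = ln(0.270/0.199)/(2πk) = 0.3051/(2π·0.0642) = 0.7564 m·K/W
  R'_conv,out = 1/(2πr h) = 1/(2π·0.270·21.8) = 0.02704 m·K/W
ΣR = 0.01745 + 0.001924 + 2.440 + 0.7564 + 0.02704 = 3.243 m·K/W
Q' = ΔT/ΣR = (278 °C − 15.7 °C)/3.243 = 80.9 W/m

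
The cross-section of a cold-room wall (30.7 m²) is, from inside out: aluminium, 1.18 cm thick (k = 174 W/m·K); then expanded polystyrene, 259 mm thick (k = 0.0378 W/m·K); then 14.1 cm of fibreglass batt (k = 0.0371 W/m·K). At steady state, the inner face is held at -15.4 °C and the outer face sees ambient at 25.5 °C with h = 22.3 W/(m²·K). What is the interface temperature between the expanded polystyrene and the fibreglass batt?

T = 10.8 °C

Series thermal resistances, inner to outer:
  R_aluminium = L/(kA) = 0.0118/(174·30.7) = 2.209×10^-6 K/W
  R_expanded polystyrene = L/(kA) = 0.259/(0.0378·30.7) = 0.2232 K/W
  R_fibreglass batt = L/(kA) = 0.141/(0.0371·30.7) = 0.1238 K/W
  R_conv,out = 1/(hA) = 1/(22.3·30.7) = 0.001461 K/W
ΣR = 2.209×10^-6 + 0.2232 + 0.1238 + 0.001461 = 0.3485 K/W
Q = ΔT/ΣR = (-15.4 °C − 25.5 °C)/0.3485 = -117.4 W
From the inner boundary to the expanded polystyrene/fibreglass batt interface, ΣR_partial = 0.2232 K/W.
T_interface = T_in − Q·ΣR_partial = -15.4 °C − (-117.4)(0.2232) = 10.8 °C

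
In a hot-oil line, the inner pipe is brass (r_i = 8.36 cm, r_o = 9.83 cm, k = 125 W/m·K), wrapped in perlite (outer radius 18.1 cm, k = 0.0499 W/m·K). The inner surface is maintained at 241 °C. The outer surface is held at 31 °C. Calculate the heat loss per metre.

Q' = 108 W/m

Resistance network (inner→outer):
  R'_brass = ln(0.0983/0.0836)/(2πk) = 0.1620/(2π·125) = 2.062×10^-4 m·K/W
  R'_perlite = ln(0.181/0.0983)/(2πk) = 0.6105/(2π·0.0499) = 1.947 m·K/W
ΣR = 2.062×10^-4 + 1.947 = 1.947 m·K/W
Q' = ΔT/ΣR = (241 °C − 31 °C)/1.947 = 108 W/m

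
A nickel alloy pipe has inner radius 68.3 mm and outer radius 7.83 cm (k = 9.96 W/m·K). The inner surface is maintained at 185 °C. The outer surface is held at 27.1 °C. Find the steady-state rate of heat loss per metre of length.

Q' = 72.3 kW/m

Q' = 2πk·ΔT/ln(r₂/r₁) = 2π × 9.96 × 157.9 / ln(0.0783/0.0683) = 72300 W/m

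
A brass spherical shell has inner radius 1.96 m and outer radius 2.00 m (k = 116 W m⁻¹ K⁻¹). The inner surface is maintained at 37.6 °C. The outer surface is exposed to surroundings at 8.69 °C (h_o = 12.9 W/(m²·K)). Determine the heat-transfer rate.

Resistance network (inner→outer):
  R_brass = (1/1.96 − 1/2.00)/(4πk) = 0.01020/(4π·116) = 7.000×10^-6 K/W
  R_conv,out = 1/(4πr²h) = 1/(4π·2.00²·12.9) = 0.001542 K/W
ΣR = 7.000×10^-6 + 0.001542 = 0.001549 K/W
Q = ΔT/ΣR = (37.6 °C − 8.69 °C)/0.001549 = 18700 W

Q = 18700 W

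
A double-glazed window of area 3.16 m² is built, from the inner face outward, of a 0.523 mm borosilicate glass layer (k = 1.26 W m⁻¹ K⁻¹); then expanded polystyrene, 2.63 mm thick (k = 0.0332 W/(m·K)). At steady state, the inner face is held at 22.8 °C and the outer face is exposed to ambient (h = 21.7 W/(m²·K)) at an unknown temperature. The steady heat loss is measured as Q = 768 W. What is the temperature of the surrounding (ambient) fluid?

Sum the resistances:
  R_borosilicate glass = L/(kA) = 5.23×10^-4/(1.26·3.16) = 1.314×10^-4 K/W
  R_expanded polystyrene = L/(kA) = 0.00263/(0.0332·3.16) = 0.02507 K/W
  R_conv,out = 1/(hA) = 1/(21.7·3.16) = 0.01458 K/W
ΣR = 0.03978 K/W
ΔT = Q·ΣR = 768 × 0.03978 = 30.55 K
Heat flows outward, so T_out = T_in − ΔT = 22.8 − 30.55 = -7.75 °C

T_out = -7.75 °C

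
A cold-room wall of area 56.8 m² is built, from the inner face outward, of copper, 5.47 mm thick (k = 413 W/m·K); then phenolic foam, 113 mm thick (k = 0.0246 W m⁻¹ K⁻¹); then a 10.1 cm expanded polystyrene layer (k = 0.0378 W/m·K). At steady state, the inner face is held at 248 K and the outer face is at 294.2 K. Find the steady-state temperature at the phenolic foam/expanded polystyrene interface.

Series thermal resistances, inner to outer:
  R_copper = L/(kA) = 0.00547/(413·56.8) = 2.332×10^-7 K/W
  R_phenolic foam = L/(kA) = 0.113/(0.0246·56.8) = 0.08087 K/W
  R_expanded polystyrene = L/(kA) = 0.101/(0.0378·56.8) = 0.04704 K/W
ΣR = 2.332×10^-7 + 0.08087 + 0.04704 = 0.1279 K/W
Q = ΔT/ΣR = (248 K − 294.2 K)/0.1279 = -361.2 W
From the inner boundary to the phenolic foam/expanded polystyrene interface, ΣR_partial = 0.08087 K/W.
T_interface = T_in − Q·ΣR_partial = 248 K − (-361.2)(0.08087) = 277.21 K

T = 277.21 K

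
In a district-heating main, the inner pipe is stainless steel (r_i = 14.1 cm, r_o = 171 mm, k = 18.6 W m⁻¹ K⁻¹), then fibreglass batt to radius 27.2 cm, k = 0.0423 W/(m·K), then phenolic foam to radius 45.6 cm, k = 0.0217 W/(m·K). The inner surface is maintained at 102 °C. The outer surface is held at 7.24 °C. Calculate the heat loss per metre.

Q' = 17.1 W/m

Treat each layer as a resistance in series:
  R'_stainless steel = ln(0.171/0.141)/(2πk) = 0.1929/(2π·18.6) = 0.001651 m·K/W
  R'_fibreglass batt = ln(0.272/0.171)/(2πk) = 0.4641/(2π·0.0423) = 1.746 m·K/W
  R'_phenolic foam = ln(0.456/0.272)/(2πk) = 0.5167/(2π·0.0217) = 3.790 m·K/W
ΣR = 0.001651 + 1.746 + 3.790 = 5.538 m·K/W
Q' = ΔT/ΣR = (102 °C − 7.24 °C)/5.538 = 17.1 W/m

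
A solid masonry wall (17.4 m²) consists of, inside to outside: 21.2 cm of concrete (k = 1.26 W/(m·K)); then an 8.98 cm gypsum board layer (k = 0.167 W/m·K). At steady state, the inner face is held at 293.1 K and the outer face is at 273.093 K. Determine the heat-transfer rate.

Treat each layer as a resistance in series:
  R_concrete = L/(kA) = 0.212/(1.26·17.4) = 0.009670 K/W
  R_gypsum board = L/(kA) = 0.0898/(0.167·17.4) = 0.03090 K/W
ΣR = 0.009670 + 0.03090 = 0.04057 K/W
Q = ΔT/ΣR = (293.1 K − 273.093 K)/0.04057 = 493 W

Q = 493 W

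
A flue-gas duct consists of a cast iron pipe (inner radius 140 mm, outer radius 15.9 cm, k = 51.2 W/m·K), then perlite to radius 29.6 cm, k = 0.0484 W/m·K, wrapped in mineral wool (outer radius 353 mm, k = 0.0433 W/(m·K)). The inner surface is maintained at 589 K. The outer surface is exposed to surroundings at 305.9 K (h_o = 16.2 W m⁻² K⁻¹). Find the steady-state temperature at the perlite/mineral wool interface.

T = 376 K

Series thermal resistances, inner to outer:
  R'_cast iron = ln(0.159/0.140)/(2πk) = 0.1273/(2π·51.2) = 3.956×10^-4 m·K/W
  R'_perlite = ln(0.296/0.159)/(2πk) = 0.6215/(2π·0.0484) = 2.044 m·K/W
  R'_mineral wool = ln(0.353/0.296)/(2πk) = 0.1761/(2π·0.0433) = 0.6473 m·K/W
  R'_conv,out = 1/(2πr h) = 1/(2π·0.353·16.2) = 0.02783 m·K/W
ΣR = 3.956×10^-4 + 2.044 + 0.6473 + 0.02783 = 2.720 m·K/W
Q' = ΔT/ΣR = (589 K − 305.9 K)/2.720 = 104.1 W/m
From the inner boundary to the perlite/mineral wool interface, ΣR_partial = 2.044 m·K/W.
T_interface = T_in − Q'·ΣR_partial = 589 K − (104.1)(2.044) = 376 K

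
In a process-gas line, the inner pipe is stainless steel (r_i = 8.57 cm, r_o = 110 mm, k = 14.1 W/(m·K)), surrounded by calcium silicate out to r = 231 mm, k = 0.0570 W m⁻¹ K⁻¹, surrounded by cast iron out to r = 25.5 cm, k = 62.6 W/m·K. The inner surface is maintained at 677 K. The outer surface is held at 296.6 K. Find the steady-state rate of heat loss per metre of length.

Treat each layer as a resistance in series:
  R'_stainless steel = ln(0.110/0.0857)/(2πk) = 0.2496/(2π·14.1) = 0.002818 m·K/W
  R'_calcium silicate = ln(0.231/0.110)/(2πk) = 0.7419/(2π·0.0570) = 2.072 m·K/W
  R'_cast iron = ln(0.255/0.231)/(2πk) = 0.09885/(2π·62.6) = 2.513×10^-4 m·K/W
ΣR = 0.002818 + 2.072 + 2.513×10^-4 = 2.075 m·K/W
Q' = ΔT/ΣR = (677 K − 296.6 K)/2.075 = 183 W/m

Q' = 183 W/m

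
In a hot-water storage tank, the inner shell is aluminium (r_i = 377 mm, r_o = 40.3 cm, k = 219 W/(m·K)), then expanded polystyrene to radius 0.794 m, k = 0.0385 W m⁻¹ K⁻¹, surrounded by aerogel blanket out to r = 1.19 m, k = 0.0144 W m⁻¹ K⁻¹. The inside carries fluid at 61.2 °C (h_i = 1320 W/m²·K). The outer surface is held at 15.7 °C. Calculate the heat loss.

Series thermal resistances, inner to outer:
  R_conv,in = 1/(4πr²h) = 1/(4π·0.377²·1320) = 4.242×10^-4 K/W
  R_aluminium = (1/0.377 − 1/0.403)/(4πk) = 0.1711/(4π·219) = 6.218×10^-5 K/W
  R_expanded polystyrene = (1/0.403 − 1/0.794)/(4πk) = 1.222/(4π·0.0385) = 2.526 K/W
  R_aerogel blanket = (1/0.794 − 1/1.19)/(4πk) = 0.4191/(4π·0.0144) = 2.316 K/W
ΣR = 4.242×10^-4 + 6.218×10^-5 + 2.526 + 2.316 = 4.842 K/W
Q = ΔT/ΣR = (61.2 °C − 15.7 °C)/4.842 = 9.40 W

Q = 9.40 W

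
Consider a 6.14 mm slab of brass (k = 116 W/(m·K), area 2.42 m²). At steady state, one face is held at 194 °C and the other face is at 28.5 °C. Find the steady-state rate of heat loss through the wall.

Q = kA·ΔT/L = 116 × 2.42 × |194 °C − 28.5 °C| / 0.00614 = 7.57×10^6 W

Q = 7570 kW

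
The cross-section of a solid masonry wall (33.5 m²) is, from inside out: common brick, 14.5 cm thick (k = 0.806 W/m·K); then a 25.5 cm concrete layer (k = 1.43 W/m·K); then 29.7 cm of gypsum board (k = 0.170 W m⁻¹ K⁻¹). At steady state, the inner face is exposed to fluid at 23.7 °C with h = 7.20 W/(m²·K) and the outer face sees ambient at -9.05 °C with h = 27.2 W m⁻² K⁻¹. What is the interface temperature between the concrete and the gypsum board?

Treat each layer as a resistance in series:
  R_conv,in = 1/(hA) = 1/(7.20·33.5) = 0.004146 K/W
  R_common brick = L/(kA) = 0.145/(0.806·33.5) = 0.005370 K/W
  R_concrete = L/(kA) = 0.255/(1.43·33.5) = 0.005323 K/W
  R_gypsum board = L/(kA) = 0.297/(0.170·33.5) = 0.05215 K/W
  R_conv,out = 1/(hA) = 1/(27.2·33.5) = 0.001097 K/W
ΣR = 0.004146 + 0.005370 + 0.005323 + 0.05215 + 0.001097 = 0.06809 K/W
Q = ΔT/ΣR = (23.7 °C − -9.05 °C)/0.06809 = 481.0 W
From the inner boundary to the concrete/gypsum board interface, ΣR_partial = 0.01484 K/W.
T_interface = T_in − Q·ΣR_partial = 23.7 °C − (481.0)(0.01484) = 16.6 °C

T = 16.6 °C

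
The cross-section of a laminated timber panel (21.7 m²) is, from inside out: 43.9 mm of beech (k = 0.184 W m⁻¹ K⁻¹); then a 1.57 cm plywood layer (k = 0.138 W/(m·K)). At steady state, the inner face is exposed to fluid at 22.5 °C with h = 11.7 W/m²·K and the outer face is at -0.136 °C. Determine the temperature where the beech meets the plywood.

Series thermal resistances, inner to outer:
  R_conv,in = 1/(hA) = 1/(11.7·21.7) = 0.003939 K/W
  R_beech = L/(kA) = 0.0439/(0.184·21.7) = 0.01099 K/W
  R_plywood = L/(kA) = 0.0157/(0.138·21.7) = 0.005243 K/W
ΣR = 0.003939 + 0.01099 + 0.005243 = 0.02017 K/W
Q = ΔT/ΣR = (22.5 °C − -0.136 °C)/0.02017 = 1122 W
From the inner boundary to the beech/plywood interface, ΣR_partial = 0.01493 K/W.
T_interface = T_in − Q·ΣR_partial = 22.5 °C − (1122)(0.01493) = 5.75 °C

T = 5.75 °C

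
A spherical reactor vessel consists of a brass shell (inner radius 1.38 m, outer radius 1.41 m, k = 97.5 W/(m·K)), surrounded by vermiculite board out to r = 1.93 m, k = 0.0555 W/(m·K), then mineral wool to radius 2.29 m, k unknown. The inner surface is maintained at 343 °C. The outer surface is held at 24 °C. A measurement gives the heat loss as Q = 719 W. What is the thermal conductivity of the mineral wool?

ΣR = ΔT/Q = |343 − 24|/719 = 0.4437 K/W
Known resistances:
  R_brass = (1/1.38 − 1/1.41)/(4πk) = 0.01542/(4π·97.5) = 1.258×10^-5 K/W
  R_vermiculite board = (1/1.41 − 1/1.93)/(4πk) = 0.1911/(4π·0.0555) = 0.2740 K/W
R_mineral wool = ΣR − ΣR_known = 0.4437 − 0.2740 = 0.1697 K/W
(1/r₁−1/r₂)/(4πk) = 0.1697 ⇒ k = 0.08145/(4π·0.1697) = 0.0382 W/m·K

k = 0.0382 W/m·K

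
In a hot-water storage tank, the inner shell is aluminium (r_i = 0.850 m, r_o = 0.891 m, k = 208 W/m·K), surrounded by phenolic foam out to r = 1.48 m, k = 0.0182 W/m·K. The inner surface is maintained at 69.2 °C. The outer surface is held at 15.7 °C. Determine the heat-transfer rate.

Treat each layer as a resistance in series:
  R_aluminium = (1/0.850 − 1/0.891)/(4πk) = 0.05414/(4π·208) = 2.071×10^-5 K/W
  R_phenolic foam = (1/0.891 − 1/1.48)/(4πk) = 0.4467/(4π·0.0182) = 1.953 K/W
ΣR = 2.071×10^-5 + 1.953 = 1.953 K/W
Q = ΔT/ΣR = (69.2 °C − 15.7 °C)/1.953 = 27.4 W

Q = 27.4 W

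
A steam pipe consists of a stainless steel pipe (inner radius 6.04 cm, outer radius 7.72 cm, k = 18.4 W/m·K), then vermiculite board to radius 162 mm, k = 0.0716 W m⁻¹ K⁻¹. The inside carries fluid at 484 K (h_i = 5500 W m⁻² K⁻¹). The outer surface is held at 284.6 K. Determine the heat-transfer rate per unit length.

Series thermal resistances, inner to outer:
  R'_conv,in = 1/(2πr h) = 1/(2π·0.0604·5500) = 4.791×10^-4 m·K/W
  R'_stainless steel = ln(0.0772/0.0604)/(2πk) = 0.2454/(2π·18.4) = 0.002123 m·K/W
  R'_vermiculite board = ln(0.162/0.0772)/(2πk) = 0.7412/(2π·0.0716) = 1.648 m·K/W
ΣR = 4.791×10^-4 + 0.002123 + 1.648 = 1.651 m·K/W
Q' = ΔT/ΣR = (484 K − 284.6 K)/1.651 = 121 W/m

Q' = 121 W/m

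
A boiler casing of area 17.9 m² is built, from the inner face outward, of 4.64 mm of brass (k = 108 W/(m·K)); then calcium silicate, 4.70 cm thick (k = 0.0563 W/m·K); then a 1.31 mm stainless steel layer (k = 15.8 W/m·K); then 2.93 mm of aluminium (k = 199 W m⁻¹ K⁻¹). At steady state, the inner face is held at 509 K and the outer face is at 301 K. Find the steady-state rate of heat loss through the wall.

Q = 4.46 kW

Treat each layer as a resistance in series:
  R_brass = L/(kA) = 0.00464/(108·17.9) = 2.400×10^-6 K/W
  R_calcium silicate = L/(kA) = 0.0470/(0.0563·17.9) = 0.04664 K/W
  R_stainless steel = L/(kA) = 0.00131/(15.8·17.9) = 4.632×10^-6 K/W
  R_aluminium = L/(kA) = 0.00293/(199·17.9) = 8.225×10^-7 K/W
ΣR = 2.400×10^-6 + 0.04664 + 4.632×10^-6 + 8.225×10^-7 = 0.04665 K/W
Q = ΔT/ΣR = (509 K − 301 K)/0.04665 = 4460 W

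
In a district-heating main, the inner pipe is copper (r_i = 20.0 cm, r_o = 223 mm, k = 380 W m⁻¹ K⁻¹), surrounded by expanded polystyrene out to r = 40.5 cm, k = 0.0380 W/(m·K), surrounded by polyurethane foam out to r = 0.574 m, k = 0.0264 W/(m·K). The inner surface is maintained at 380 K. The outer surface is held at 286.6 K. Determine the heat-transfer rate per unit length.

Q' = 20.3 W/m

Resistance network (inner→outer):
  R'_copper = ln(0.223/0.200)/(2πk) = 0.1089/(2π·380) = 4.559×10^-5 m·K/W
  R'_expanded polystyrene = ln(0.405/0.223)/(2πk) = 0.5967/(2π·0.0380) = 2.499 m·K/W
  R'_polyurethane foam = ln(0.574/0.405)/(2πk) = 0.3487/(2π·0.0264) = 2.102 m·K/W
ΣR = 4.559×10^-5 + 2.499 + 2.102 = 4.601 m·K/W
Q' = ΔT/ΣR = (380 K − 286.6 K)/4.601 = 20.3 W/m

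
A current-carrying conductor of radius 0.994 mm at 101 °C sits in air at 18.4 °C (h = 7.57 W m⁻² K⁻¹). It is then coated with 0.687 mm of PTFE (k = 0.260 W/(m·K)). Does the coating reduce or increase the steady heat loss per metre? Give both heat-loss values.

Critical radius for a cylinder: r_cr = k/h = 0.0343 m = 3.43 cm.
Outer radius after coating: r₂ = 9.94×10^-4 + 6.87×10^-4 = 0.001681 m.
Since r₁ < r_cr and r₂ ≤ r_cr, the coating moves toward the maximum at r_cr — heat loss rises.
Bare: R = 1/(2πr₁h) = 21.15 m·K/W; Q = 82.6/21.15 = 3.91 W/m.
Coated: R = R_cond + R_conv = 12.83 m·K/W; Q = 82.6/12.83 = 6.44 W/m.

increases: 3.91 → 6.44 W/m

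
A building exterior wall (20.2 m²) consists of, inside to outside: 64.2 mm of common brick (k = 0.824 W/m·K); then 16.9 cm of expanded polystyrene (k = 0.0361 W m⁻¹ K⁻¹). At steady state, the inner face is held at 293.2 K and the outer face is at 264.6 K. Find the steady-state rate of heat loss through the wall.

Resistance network (inner→outer):
  R_common brick = L/(kA) = 0.0642/(0.824·20.2) = 0.003857 K/W
  R_expanded polystyrene = L/(kA) = 0.169/(0.0361·20.2) = 0.2318 K/W
ΣR = 0.003857 + 0.2318 = 0.2357 K/W
Q = ΔT/ΣR = (293.2 K − 264.6 K)/0.2357 = 121 W

Q = 121 W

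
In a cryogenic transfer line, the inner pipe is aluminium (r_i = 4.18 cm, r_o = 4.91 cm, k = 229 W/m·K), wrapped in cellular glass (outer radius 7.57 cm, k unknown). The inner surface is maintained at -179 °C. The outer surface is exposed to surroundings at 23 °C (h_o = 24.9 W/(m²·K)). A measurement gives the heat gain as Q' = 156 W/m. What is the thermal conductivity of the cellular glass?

k = 0.0569 W/m·K

ΣR = ΔT/Q' = |-179 − 23|/156 = 1.295 m·K/W
Known resistances:
  R'_aluminium = ln(0.0491/0.0418)/(2πk) = 0.1610/(2π·229) = 1.119×10^-4 m·K/W
  R'_conv,out = 1/(2πr h) = 1/(2π·0.0757·24.9) = 0.08444 m·K/W
R_cellular glass = ΣR − ΣR_known = 1.295 − 0.08455 = 1.210 m·K/W
ln(r₂/r₁)/(2πk) = 1.210 ⇒ k = 0.4329/(2π·1.210) = 0.0569 W/m·K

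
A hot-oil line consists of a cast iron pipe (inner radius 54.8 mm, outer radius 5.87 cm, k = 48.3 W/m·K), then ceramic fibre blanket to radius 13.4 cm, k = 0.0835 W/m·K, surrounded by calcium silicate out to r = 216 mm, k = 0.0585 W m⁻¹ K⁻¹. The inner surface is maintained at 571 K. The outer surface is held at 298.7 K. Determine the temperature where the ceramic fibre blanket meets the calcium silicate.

Resistance network (inner→outer):
  R'_cast iron = ln(0.0587/0.0548)/(2πk) = 0.06875/(2π·48.3) = 2.265×10^-4 m·K/W
  R'_ceramic fibre blanket = ln(0.134/0.0587)/(2πk) = 0.8254/(2π·0.0835) = 1.573 m·K/W
  R'_calcium silicate = ln(0.216/0.134)/(2πk) = 0.4774/(2π·0.0585) = 1.299 m·K/W
ΣR = 2.265×10^-4 + 1.573 + 1.299 = 2.872 m·K/W
Q' = ΔT/ΣR = (571 K − 298.7 K)/2.872 = 94.81 W/m
From the inner boundary to the ceramic fibre blanket/calcium silicate interface, ΣR_partial = 1.573 m·K/W.
T_interface = T_in − Q'·ΣR_partial = 571 K − (94.81)(1.573) = 422 K

T = 422 K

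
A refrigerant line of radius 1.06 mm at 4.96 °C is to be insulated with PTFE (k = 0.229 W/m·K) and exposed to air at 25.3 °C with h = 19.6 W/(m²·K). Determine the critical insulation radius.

r_cr = 1.17 cm

For a cylinder, r_cr = k_ins/h = 0.229/19.6 = 0.0117 m = 1.17 cm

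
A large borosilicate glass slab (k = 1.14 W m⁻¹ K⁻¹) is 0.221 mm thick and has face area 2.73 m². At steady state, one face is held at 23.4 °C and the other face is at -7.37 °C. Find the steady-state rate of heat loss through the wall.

Q = kA·ΔT/L = 1.14 × 2.73 × |23.4 °C − -7.37 °C| / 2.21×10^-4 = 4.33×10^5 W

Q = 4.33×10^5 W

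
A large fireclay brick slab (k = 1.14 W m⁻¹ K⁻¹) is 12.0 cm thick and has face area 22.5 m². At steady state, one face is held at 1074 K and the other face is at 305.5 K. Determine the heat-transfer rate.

Q = 1.64×10^5 W

Q = kA·ΔT/L = 1.14 × 22.5 × |1074 K − 305.5 K| / 0.120 = 1.64×10^5 W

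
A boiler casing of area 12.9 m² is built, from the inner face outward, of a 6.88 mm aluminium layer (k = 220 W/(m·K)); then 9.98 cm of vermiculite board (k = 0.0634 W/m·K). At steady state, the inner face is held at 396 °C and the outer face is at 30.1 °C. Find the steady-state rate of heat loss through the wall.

Series thermal resistances, inner to outer:
  R_aluminium = L/(kA) = 0.00688/(220·12.9) = 2.424×10^-6 K/W
  R_vermiculite board = L/(kA) = 0.0998/(0.0634·12.9) = 0.1220 K/W
ΣR = 2.424×10^-6 + 0.1220 = 0.1220 K/W
Q = ΔT/ΣR = (396 °C − 30.1 °C)/0.1220 = 3000 W

Q = 3.00 kW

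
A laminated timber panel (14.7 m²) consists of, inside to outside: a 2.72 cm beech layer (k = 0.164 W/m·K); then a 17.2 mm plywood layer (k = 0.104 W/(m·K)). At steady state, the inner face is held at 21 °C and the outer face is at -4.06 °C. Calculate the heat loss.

Q = 1110 W

Series thermal resistances, inner to outer:
  R_beech = L/(kA) = 0.0272/(0.164·14.7) = 0.01128 K/W
  R_plywood = L/(kA) = 0.0172/(0.104·14.7) = 0.01125 K/W
ΣR = 0.01128 + 0.01125 = 0.02253 K/W
Q = ΔT/ΣR = (21 °C − -4.06 °C)/0.02253 = 1110 W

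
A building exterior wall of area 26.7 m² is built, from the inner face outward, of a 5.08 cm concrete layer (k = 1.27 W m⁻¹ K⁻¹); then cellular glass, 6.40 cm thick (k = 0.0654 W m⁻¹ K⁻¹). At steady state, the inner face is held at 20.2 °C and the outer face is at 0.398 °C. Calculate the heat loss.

Q = 519 W

Resistance network (inner→outer):
  R_concrete = L/(kA) = 0.0508/(1.27·26.7) = 0.001498 K/W
  R_cellular glass = L/(kA) = 0.0640/(0.0654·26.7) = 0.03665 K/W
ΣR = 0.001498 + 0.03665 = 0.03815 K/W
Q = ΔT/ΣR = (20.2 °C − 0.398 °C)/0.03815 = 519 W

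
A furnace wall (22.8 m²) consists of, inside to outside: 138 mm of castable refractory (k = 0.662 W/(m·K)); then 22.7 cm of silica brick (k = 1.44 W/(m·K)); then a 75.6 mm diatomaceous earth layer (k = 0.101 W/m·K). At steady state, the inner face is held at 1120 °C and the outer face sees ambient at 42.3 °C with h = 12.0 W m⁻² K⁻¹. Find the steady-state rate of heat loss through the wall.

Q = 20.5 kW

Series thermal resistances, inner to outer:
  R_castable refractory = L/(kA) = 0.138/(0.662·22.8) = 0.009143 K/W
  R_silica brick = L/(kA) = 0.227/(1.44·22.8) = 0.006914 K/W
  R_diatomaceous earth = L/(kA) = 0.0756/(0.101·22.8) = 0.03283 K/W
  R_conv,out = 1/(hA) = 1/(12.0·22.8) = 0.003655 K/W
ΣR = 0.009143 + 0.006914 + 0.03283 + 0.003655 = 0.05254 K/W
Q = ΔT/ΣR = (1120 °C − 42.3 °C)/0.05254 = 20500 W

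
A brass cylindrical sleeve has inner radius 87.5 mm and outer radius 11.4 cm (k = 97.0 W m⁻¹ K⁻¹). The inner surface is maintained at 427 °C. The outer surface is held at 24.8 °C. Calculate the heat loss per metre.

Q' = 2πk·ΔT/ln(r₂/r₁) = 2π × 97.0 × 402.2 / ln(0.114/0.0875) = 9.27×10^5 W/m

Q' = 927 kW/m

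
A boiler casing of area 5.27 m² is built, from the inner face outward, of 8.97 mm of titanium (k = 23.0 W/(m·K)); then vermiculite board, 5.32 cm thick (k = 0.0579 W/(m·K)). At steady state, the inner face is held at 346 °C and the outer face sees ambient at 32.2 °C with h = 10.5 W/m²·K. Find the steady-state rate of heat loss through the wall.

Q = 1630 W

Series thermal resistances, inner to outer:
  R_titanium = L/(kA) = 0.00897/(23.0·5.27) = 7.400×10^-5 K/W
  R_vermiculite board = L/(kA) = 0.0532/(0.0579·5.27) = 0.1744 K/W
  R_conv,out = 1/(hA) = 1/(10.5·5.27) = 0.01807 K/W
ΣR = 7.400×10^-5 + 0.1744 + 0.01807 = 0.1925 K/W
Q = ΔT/ΣR = (346 °C − 32.2 °C)/0.1925 = 1630 W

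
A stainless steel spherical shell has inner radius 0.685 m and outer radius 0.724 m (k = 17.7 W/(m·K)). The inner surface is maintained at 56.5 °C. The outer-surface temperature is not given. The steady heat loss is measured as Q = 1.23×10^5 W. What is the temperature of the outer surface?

Series resistances:
  R_stainless steel = (1/0.685 − 1/0.724)/(4πk) = 0.07864/(4π·17.7) = 3.536×10^-4 K/W
ΣR = 3.536×10^-4 K/W
ΔT = Q·ΣR = 1.23×10^5 × 3.536×10^-4 = 43.49 K
Heat flows outward, so T_out = T_in − ΔT = 56.5 − 43.49 = 13.0 °C

T_out = 13.0 °C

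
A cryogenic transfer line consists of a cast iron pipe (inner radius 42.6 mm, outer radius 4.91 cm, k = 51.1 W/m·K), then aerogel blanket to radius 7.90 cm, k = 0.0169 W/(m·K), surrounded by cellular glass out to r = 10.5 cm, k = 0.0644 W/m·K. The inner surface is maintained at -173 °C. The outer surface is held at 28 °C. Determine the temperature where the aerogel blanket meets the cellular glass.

T = 0.7 °C

Treat each layer as a resistance in series:
  R'_cast iron = ln(0.0491/0.0426)/(2πk) = 0.1420/(2π·51.1) = 4.423×10^-4 m·K/W
  R'_aerogel blanket = ln(0.0790/0.0491)/(2πk) = 0.4756/(2π·0.0169) = 4.479 m·K/W
  R'_cellular glass = ln(0.105/0.0790)/(2πk) = 0.2845/(2π·0.0644) = 0.7031 m·K/W
ΣR = 4.423×10^-4 + 4.479 + 0.7031 = 5.183 m·K/W
Q' = ΔT/ΣR = (-173 °C − 28 °C)/5.183 = -38.78 W/m
From the inner boundary to the aerogel blanket/cellular glass interface, ΣR_partial = 4.479 m·K/W.
T_interface = T_in − Q'·ΣR_partial = -173 °C − (-38.78)(4.479) = 0.7 °C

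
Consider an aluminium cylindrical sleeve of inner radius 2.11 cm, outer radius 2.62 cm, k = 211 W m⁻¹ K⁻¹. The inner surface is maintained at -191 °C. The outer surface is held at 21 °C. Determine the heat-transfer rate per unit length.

Q' = 2πk·ΔT/ln(r₂/r₁) = 2π × 211 × 212 / ln(0.0262/0.0211) = 1.30×10^6 W/m

Q' = 1.30×10^6 W/m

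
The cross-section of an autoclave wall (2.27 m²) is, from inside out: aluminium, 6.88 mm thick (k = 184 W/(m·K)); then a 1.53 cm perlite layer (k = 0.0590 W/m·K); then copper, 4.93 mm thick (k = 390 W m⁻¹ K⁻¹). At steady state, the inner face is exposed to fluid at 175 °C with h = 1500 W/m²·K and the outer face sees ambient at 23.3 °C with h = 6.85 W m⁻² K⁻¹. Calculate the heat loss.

Q = 848 W

Series thermal resistances, inner to outer:
  R_conv,in = 1/(hA) = 1/(1500·2.27) = 2.937×10^-4 K/W
  R_aluminium = L/(kA) = 0.00688/(184·2.27) = 1.647×10^-5 K/W
  R_perlite = L/(kA) = 0.0153/(0.0590·2.27) = 0.1142 K/W
  R_copper = L/(kA) = 0.00493/(390·2.27) = 5.569×10^-6 K/W
  R_conv,out = 1/(hA) = 1/(6.85·2.27) = 0.06431 K/W
ΣR = 2.937×10^-4 + 1.647×10^-5 + 0.1142 + 5.569×10^-6 + 0.06431 = 0.1788 K/W
Q = ΔT/ΣR = (175 °C − 23.3 °C)/0.1788 = 848 W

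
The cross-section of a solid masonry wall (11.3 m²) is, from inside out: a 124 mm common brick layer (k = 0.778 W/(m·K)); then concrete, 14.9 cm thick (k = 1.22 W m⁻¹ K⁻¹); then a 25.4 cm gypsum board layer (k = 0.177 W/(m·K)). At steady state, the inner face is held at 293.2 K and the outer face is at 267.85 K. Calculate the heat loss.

Resistance network (inner→outer):
  R_common brick = L/(kA) = 0.124/(0.778·11.3) = 0.01410 K/W
  R_concrete = L/(kA) = 0.149/(1.22·11.3) = 0.01081 K/W
  R_gypsum board = L/(kA) = 0.254/(0.177·11.3) = 0.1270 K/W
ΣR = 0.01410 + 0.01081 + 0.1270 = 0.1519 K/W
Q = ΔT/ΣR = (293.2 K − 267.85 K)/0.1519 = 167 W

Q = 167 W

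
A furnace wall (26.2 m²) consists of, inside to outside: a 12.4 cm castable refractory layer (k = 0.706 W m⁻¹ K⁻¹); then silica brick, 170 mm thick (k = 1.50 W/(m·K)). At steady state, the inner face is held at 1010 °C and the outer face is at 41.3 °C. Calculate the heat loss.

Q = 87.8 kW

Series thermal resistances, inner to outer:
  R_castable refractory = L/(kA) = 0.124/(0.706·26.2) = 0.006704 K/W
  R_silica brick = L/(kA) = 0.170/(1.50·26.2) = 0.004326 K/W
ΣR = 0.006704 + 0.004326 = 0.01103 K/W
Q = ΔT/ΣR = (1010 °C − 41.3 °C)/0.01103 = 87800 W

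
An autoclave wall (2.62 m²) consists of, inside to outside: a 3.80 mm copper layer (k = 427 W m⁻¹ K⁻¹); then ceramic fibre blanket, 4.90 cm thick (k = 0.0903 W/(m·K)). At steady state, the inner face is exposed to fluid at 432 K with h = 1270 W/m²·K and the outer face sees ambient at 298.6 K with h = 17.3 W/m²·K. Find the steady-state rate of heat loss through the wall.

Treat each layer as a resistance in series:
  R_conv,in = 1/(hA) = 1/(1270·2.62) = 3.005×10^-4 K/W
  R_copper = L/(kA) = 0.00380/(427·2.62) = 3.397×10^-6 K/W
  R_ceramic fibre blanket = L/(kA) = 0.0490/(0.0903·2.62) = 0.2071 K/W
  R_conv,out = 1/(hA) = 1/(17.3·2.62) = 0.02206 K/W
ΣR = 3.005×10^-4 + 3.397×10^-6 + 0.2071 + 0.02206 = 0.2295 K/W
Q = ΔT/ΣR = (432 K − 298.6 K)/0.2295 = 581 W

Q = 581 W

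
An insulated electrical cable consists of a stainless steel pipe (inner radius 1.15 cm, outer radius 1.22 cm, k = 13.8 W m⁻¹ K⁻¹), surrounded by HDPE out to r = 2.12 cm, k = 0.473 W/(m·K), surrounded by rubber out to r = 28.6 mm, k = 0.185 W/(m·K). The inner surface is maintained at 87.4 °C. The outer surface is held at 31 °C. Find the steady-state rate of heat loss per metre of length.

Q' = 127 W/m

Series thermal resistances, inner to outer:
  R'_stainless steel = ln(0.0122/0.0115)/(2πk) = 0.05909/(2π·13.8) = 6.815×10^-4 m·K/W
  R'_HDPE = ln(0.0212/0.0122)/(2πk) = 0.5526/(2π·0.473) = 0.1859 m·K/W
  R'_rubber = ln(0.0286/0.0212)/(2πk) = 0.2994/(2π·0.185) = 0.2576 m·K/W
ΣR = 6.815×10^-4 + 0.1859 + 0.2576 = 0.4442 m·K/W
Q' = ΔT/ΣR = (87.4 °C − 31 °C)/0.4442 = 127 W/m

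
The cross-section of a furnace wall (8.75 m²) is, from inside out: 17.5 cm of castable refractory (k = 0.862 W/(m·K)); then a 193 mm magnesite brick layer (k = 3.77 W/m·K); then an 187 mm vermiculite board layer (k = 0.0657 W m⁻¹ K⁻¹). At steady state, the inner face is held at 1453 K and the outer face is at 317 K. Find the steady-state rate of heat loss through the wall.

Resistance network (inner→outer):
  R_castable refractory = L/(kA) = 0.175/(0.862·8.75) = 0.02320 K/W
  R_magnesite brick = L/(kA) = 0.193/(3.77·8.75) = 0.005851 K/W
  R_vermiculite board = L/(kA) = 0.187/(0.0657·8.75) = 0.3253 K/W
ΣR = 0.02320 + 0.005851 + 0.3253 = 0.3544 K/W
Q = ΔT/ΣR = (1453 K − 317 K)/0.3544 = 3210 W

Q = 3.21 kW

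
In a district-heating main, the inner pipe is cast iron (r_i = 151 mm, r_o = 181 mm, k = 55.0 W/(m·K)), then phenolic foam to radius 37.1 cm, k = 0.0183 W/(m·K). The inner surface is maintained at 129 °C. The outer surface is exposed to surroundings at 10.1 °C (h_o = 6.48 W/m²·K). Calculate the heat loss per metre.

Treat each layer as a resistance in series:
  R'_cast iron = ln(0.181/0.151)/(2πk) = 0.1812/(2π·55.0) = 5.244×10^-4 m·K/W
  R'_phenolic foam = ln(0.371/0.181)/(2πk) = 0.7177/(2π·0.0183) = 6.242 m·K/W
  R'_conv,out = 1/(2πr h) = 1/(2π·0.371·6.48) = 0.06620 m·K/W
ΣR = 5.244×10^-4 + 6.242 + 0.06620 = 6.309 m·K/W
Q' = ΔT/ΣR = (129 °C − 10.1 °C)/6.309 = 18.8 W/m

Q' = 18.8 W/m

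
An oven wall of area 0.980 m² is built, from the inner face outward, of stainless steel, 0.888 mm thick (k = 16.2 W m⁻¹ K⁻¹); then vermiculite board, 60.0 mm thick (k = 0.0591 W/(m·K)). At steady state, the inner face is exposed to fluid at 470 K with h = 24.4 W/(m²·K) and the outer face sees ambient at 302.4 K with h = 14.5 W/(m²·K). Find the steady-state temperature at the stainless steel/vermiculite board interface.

Series thermal resistances, inner to outer:
  R_conv,in = 1/(hA) = 1/(24.4·0.980) = 0.04182 K/W
  R_stainless steel = L/(kA) = 8.88×10^-4/(16.2·0.980) = 5.593×10^-5 K/W
  R_vermiculite board = L/(kA) = 0.0600/(0.0591·0.980) = 1.036 K/W
  R_conv,out = 1/(hA) = 1/(14.5·0.980) = 0.07037 K/W
ΣR = 0.04182 + 5.593×10^-5 + 1.036 + 0.07037 = 1.148 K/W
Q = ΔT/ΣR = (470 K − 302.4 K)/1.148 = 146.0 W
From the inner boundary to the stainless steel/vermiculite board interface, ΣR_partial = 0.04188 K/W.
T_interface = T_in − Q·ΣR_partial = 470 K − (146.0)(0.04188) = 464 K

T = 464 K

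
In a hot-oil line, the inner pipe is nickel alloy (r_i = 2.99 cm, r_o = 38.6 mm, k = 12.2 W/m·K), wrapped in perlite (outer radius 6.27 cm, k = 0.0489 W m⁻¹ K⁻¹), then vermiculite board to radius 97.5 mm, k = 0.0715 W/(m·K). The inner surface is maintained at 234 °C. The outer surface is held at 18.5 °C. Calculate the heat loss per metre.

Q' = 84.0 W/m

Resistance network (inner→outer):
  R'_nickel alloy = ln(0.0386/0.0299)/(2πk) = 0.2554/(2π·12.2) = 0.003332 m·K/W
  R'_perlite = ln(0.0627/0.0386)/(2πk) = 0.4851/(2π·0.0489) = 1.579 m·K/W
  R'_vermiculite board = ln(0.0975/0.0627)/(2πk) = 0.4415/(2π·0.0715) = 0.9827 m·K/W
ΣR = 0.003332 + 1.579 + 0.9827 = 2.565 m·K/W
Q' = ΔT/ΣR = (234 °C − 18.5 °C)/2.565 = 84.0 W/m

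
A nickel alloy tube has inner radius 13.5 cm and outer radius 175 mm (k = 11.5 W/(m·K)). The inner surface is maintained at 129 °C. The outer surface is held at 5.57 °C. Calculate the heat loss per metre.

Q' = 34400 W/m

Q' = 2πk·ΔT/ln(r₂/r₁) = 2π × 11.5 × 123.43 / ln(0.175/0.135) = 34400 W/m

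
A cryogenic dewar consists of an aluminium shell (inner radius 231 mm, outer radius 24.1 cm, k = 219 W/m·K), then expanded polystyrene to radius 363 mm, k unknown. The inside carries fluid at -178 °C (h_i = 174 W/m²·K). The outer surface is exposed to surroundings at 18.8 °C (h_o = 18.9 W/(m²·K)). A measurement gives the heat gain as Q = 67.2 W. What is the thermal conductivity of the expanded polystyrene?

k = 0.0384 W/m·K

ΣR = ΔT/Q = |-178 − 18.8|/67.2 = 2.929 K/W
Known resistances:
  R_conv,in = 1/(4πr²h) = 1/(4π·0.231²·174) = 0.008571 K/W
  R_aluminium = (1/0.231 − 1/0.241)/(4πk) = 0.1796/(4π·219) = 6.527×10^-5 K/W
  R_conv,out = 1/(4πr²h) = 1/(4π·0.363²·18.9) = 0.03195 K/W
R_expanded polystyrene = ΣR − ΣR_known = 2.929 − 0.04059 = 2.888 K/W
(1/r₁−1/r₂)/(4πk) = 2.888 ⇒ k = 1.395/(4π·2.888) = 0.0384 W/m·K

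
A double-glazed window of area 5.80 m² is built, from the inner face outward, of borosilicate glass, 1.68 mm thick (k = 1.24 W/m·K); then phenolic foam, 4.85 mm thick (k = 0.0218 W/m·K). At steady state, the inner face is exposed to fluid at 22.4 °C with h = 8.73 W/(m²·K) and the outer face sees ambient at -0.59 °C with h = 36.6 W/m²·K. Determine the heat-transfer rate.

Treat each layer as a resistance in series:
  R_conv,in = 1/(hA) = 1/(8.73·5.80) = 0.01975 K/W
  R_borosilicate glass = L/(kA) = 0.00168/(1.24·5.80) = 2.336×10^-4 K/W
  R_phenolic foam = L/(kA) = 0.00485/(0.0218·5.80) = 0.03836 K/W
  R_conv,out = 1/(hA) = 1/(36.6·5.80) = 0.004711 K/W
ΣR = 0.01975 + 2.336×10^-4 + 0.03836 + 0.004711 = 0.06305 K/W
Q = ΔT/ΣR = (22.4 °C − -0.59 °C)/0.06305 = 365 W

Q = 365 W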